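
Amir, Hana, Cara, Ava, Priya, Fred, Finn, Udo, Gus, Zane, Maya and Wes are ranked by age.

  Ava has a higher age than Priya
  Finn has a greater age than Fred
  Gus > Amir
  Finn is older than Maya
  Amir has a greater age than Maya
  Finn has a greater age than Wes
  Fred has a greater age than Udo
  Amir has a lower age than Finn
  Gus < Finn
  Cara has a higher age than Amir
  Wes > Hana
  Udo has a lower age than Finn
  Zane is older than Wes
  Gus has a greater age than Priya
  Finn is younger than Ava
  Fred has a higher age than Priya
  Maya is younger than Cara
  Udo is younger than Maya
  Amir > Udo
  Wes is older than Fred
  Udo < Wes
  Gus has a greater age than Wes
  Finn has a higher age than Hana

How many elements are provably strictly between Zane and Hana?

Chaining upward from Hana reaches: Wes, Gus, Finn, Ava.
Chaining downward from Zane reaches: Udo, Priya, Fred, Wes.
Strictly between Hana and Zane are those in both lists: Wes — 1 element.

1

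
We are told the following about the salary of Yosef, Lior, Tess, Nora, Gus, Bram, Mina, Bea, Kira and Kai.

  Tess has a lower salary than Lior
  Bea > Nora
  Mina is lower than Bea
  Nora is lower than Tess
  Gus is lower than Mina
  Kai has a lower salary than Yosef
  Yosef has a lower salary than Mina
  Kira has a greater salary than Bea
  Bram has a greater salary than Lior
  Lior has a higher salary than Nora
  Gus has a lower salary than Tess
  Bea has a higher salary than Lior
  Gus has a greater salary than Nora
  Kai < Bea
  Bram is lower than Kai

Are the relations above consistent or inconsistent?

consistent

Every relation is compatible with Nora < Gus < Tess < Lior < Bram < Kai < Yosef < Mina < Bea < Kira; the set is consistent.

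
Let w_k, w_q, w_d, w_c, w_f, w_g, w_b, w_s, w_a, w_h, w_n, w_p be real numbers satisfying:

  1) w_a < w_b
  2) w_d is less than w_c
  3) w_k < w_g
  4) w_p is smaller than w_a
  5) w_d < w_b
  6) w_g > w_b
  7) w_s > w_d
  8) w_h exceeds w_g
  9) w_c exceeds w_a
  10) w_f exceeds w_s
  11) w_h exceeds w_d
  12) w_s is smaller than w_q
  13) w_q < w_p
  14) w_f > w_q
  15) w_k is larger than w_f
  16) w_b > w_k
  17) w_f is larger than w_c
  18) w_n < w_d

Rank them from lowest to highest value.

Nothing is placed below w_n, so it is least; from there w_n < w_d; w_d < w_s; w_s < w_q; w_q < w_p; w_p < w_a; w_a < w_c; w_c < w_f; w_f < w_k; w_k < w_b; w_b < w_g; w_g < w_h, each given directly.

w_n < w_d < w_s < w_q < w_p < w_a < w_c < w_f < w_k < w_b < w_g < w_h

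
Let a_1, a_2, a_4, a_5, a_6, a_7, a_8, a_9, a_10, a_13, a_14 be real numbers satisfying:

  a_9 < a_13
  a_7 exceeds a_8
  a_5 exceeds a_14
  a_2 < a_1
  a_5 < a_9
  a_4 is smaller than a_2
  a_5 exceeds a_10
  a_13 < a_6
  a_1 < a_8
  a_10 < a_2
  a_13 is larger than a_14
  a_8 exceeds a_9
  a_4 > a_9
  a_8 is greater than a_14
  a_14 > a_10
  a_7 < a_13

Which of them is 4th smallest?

Piecing the relations together gives one ordering: a_10 < a_14 < a_5 < a_9 < a_4 < a_2 < a_1 < a_8 < a_7 < a_13 < a_6.
Counting 4 from the smallest end gives a_9.

a_9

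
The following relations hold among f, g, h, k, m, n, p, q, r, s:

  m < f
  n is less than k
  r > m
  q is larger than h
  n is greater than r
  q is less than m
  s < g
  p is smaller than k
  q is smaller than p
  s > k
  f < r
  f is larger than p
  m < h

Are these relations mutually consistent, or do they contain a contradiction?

inconsistent

We have q < m stated directly, yet also m < h < q by chaining the others — so m < q. Contradiction.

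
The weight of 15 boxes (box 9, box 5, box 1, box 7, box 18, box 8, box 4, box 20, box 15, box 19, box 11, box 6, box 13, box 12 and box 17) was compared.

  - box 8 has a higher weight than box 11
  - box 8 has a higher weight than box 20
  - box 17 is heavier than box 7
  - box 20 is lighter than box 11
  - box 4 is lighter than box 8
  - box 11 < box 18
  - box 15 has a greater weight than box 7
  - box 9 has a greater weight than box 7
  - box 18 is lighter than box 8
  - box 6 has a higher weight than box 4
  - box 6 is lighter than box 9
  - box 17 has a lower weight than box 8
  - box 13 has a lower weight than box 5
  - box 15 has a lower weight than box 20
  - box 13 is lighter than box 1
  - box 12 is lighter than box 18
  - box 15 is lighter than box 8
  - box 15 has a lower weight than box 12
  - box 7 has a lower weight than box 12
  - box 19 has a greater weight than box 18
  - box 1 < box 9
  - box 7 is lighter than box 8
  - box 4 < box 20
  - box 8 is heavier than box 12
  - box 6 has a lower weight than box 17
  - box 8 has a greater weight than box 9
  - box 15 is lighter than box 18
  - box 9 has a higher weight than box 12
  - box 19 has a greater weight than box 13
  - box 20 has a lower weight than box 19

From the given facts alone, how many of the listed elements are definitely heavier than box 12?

Directly above box 12: box 9, box 18, box 8.
One step further: box 19 (4 so far).
Nothing else is reachable above box 12; 4 in all.

4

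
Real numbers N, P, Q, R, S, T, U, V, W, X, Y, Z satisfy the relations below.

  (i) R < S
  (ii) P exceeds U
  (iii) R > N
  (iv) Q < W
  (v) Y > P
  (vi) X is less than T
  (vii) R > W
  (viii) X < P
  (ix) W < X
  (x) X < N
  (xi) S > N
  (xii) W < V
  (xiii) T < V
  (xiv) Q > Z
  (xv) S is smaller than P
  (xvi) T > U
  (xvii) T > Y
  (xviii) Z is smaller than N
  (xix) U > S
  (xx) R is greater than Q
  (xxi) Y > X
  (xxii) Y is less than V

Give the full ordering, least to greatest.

Nothing is placed below Z, so it is least; from there Z < Q; Q < W; W < X; X < N; N < R; R < S; S < U; U < P; P < Y; Y < T; T < V, each given directly.

Z < Q < W < X < N < R < S < U < P < Y < T < V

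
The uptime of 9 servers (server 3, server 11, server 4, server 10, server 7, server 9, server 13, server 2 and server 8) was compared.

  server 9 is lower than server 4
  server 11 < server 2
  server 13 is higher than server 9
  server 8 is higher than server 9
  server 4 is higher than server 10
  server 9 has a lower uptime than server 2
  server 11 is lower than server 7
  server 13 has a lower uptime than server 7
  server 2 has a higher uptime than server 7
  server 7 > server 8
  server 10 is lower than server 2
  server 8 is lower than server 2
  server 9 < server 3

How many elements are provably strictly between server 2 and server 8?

The relations place server 8 below server 2. An element lies strictly between them when it is forced above server 8 and also forced below server 2.
Above server 8: {server 7}. Below server 2: {server 10, server 9, server 13, server 11, server 7}.
Intersection: {server 7} — 1.

1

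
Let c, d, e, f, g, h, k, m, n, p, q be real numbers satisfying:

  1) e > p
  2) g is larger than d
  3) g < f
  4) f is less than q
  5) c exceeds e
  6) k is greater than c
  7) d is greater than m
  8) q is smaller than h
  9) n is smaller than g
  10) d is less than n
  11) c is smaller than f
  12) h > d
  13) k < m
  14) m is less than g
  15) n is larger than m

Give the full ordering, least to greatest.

p < e < c < k < m < d < n < g < f < q < h

Nothing is placed below p, so it is least; from there p < e; e < c; c < k; k < m; m < d; d < n; n < g; g < f; f < q; q < h, each given directly.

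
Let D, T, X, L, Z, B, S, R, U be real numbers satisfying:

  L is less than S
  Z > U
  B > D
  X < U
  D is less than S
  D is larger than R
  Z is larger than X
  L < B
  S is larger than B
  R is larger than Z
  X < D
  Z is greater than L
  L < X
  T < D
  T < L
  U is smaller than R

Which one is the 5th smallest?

Chaining the given pairs: T < L < X < U < Z < R < D < B < S.
Counting 5 from the smallest end gives Z.

Z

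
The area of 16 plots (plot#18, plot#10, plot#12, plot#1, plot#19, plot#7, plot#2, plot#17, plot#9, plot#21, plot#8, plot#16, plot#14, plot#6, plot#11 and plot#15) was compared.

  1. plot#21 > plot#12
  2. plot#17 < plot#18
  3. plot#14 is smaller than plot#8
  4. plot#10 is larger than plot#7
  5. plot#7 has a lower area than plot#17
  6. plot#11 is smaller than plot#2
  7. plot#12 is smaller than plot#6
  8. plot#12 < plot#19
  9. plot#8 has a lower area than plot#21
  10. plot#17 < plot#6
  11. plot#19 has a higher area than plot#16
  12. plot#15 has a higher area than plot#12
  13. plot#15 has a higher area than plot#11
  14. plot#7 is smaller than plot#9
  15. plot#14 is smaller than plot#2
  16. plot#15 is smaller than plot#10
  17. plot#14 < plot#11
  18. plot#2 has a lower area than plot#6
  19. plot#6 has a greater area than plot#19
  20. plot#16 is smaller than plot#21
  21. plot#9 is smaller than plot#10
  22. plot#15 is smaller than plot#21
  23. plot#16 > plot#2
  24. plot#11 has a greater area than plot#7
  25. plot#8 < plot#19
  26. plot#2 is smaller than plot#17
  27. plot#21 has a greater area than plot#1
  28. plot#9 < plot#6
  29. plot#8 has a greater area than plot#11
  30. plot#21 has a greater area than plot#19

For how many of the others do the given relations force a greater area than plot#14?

From plot#14 the given relations immediately reach plot#11, plot#2, plot#8.
From those, plot#16, plot#15, plot#17, plot#19, plot#6, plot#21 — 9 in total.
From those, plot#18, plot#10 — 11 in total.
No other element is forced above plot#14 by the given relations, so the count is 11.

11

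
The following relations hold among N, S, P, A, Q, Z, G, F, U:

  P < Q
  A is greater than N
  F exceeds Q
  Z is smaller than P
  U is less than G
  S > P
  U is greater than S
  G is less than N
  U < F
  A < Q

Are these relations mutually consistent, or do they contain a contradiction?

Every relation is compatible with Z < P < S < U < G < N < A < Q < F; the set is consistent.

consistent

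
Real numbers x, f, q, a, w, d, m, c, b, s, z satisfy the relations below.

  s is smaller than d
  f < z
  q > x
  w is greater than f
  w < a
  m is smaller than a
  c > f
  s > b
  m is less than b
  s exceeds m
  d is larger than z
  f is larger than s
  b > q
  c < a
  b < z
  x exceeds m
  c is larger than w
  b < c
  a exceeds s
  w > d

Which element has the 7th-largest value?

Piecing the relations together gives one ordering: m < x < q < b < s < f < z < d < w < c < a.
The 7th largest is s.

s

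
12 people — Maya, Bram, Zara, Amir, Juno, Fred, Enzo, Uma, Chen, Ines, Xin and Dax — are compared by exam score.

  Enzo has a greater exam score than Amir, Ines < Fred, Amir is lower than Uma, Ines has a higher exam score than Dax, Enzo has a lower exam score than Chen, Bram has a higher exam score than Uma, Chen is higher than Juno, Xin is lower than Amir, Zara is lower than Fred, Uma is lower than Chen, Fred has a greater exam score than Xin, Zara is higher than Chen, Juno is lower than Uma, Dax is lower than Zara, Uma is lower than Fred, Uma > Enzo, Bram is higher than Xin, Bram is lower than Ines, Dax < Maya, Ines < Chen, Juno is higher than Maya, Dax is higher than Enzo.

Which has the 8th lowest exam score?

Bram

Piecing the relations together gives one ordering: Xin < Amir < Enzo < Dax < Maya < Juno < Uma < Bram < Ines < Chen < Zara < Fred.
The 8th smallest is Bram.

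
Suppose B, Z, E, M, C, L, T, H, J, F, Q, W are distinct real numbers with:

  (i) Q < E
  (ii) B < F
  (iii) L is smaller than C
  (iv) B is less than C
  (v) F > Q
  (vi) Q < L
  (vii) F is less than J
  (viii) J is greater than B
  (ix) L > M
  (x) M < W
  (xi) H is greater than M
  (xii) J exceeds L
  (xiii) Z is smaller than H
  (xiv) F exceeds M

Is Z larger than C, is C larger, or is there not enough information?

undetermined

Following every chain through Z: above Z we get H.
C is not reached, and no chain runs the other way from C to Z.
So the given relations leave the order of Z and C undetermined.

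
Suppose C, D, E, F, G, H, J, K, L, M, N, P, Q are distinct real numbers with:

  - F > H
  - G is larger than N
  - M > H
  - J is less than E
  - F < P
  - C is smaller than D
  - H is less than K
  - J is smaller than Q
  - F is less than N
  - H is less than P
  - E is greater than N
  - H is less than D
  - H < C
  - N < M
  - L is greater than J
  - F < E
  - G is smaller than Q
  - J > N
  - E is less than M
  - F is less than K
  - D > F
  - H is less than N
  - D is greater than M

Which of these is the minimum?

Chaining upward from H: directly above it, F, N, P, C, M, K, D; then G, J, E; then L, Q.
That covers every other element, and nothing is given below H, so H is the minimum.

H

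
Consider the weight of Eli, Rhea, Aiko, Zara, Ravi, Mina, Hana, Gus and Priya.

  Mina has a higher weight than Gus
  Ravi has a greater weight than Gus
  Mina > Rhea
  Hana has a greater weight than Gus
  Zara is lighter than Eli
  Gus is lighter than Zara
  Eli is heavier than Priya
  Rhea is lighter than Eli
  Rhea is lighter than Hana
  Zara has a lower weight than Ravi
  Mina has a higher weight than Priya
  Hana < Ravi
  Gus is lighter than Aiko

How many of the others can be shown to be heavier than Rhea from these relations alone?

4

The elements the relations force above Rhea are Hana, Mina, Eli, Ravi — no chain reaches any other.
That is 4.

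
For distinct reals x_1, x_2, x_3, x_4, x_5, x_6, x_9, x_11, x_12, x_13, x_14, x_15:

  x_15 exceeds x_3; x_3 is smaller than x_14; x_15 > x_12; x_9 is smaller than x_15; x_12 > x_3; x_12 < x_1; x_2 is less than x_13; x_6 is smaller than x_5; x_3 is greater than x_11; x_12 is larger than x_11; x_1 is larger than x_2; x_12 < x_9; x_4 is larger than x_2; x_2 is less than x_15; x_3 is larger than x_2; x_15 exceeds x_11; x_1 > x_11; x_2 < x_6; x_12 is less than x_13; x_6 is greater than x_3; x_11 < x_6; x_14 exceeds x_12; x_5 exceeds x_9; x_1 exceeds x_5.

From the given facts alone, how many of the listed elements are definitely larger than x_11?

The elements the relations force above x_11 are x_3, x_12, x_13, x_9, x_14, x_6, x_15, x_5, x_1 — no chain reaches any other.
That is 9.

9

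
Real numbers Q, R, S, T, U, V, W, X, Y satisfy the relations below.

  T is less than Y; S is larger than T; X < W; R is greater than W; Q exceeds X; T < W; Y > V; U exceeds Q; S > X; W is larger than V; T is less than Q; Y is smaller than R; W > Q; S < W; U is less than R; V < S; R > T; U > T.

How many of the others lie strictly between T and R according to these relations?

5

Chaining upward from T reaches: Y, Q, S, U, W.
Chaining downward from R reaches: V, X, Y, Q, S, U, W.
Strictly between T and R are those in both lists: Y, Q, S, U, W — 5 elements.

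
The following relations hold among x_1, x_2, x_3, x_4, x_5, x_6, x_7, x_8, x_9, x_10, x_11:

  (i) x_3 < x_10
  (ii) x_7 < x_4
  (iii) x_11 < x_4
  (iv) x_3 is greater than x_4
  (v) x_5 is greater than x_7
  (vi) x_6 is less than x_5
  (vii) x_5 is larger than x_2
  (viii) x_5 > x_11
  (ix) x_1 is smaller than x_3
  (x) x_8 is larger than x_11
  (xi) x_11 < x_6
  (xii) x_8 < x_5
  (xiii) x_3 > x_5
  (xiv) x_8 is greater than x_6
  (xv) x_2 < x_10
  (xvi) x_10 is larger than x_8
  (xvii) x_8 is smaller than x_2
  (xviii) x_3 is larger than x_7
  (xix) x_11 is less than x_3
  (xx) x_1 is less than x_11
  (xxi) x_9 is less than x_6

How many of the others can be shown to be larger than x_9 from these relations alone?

6

The elements the relations force above x_9 are x_6, x_8, x_2, x_5, x_3, x_10 — no chain reaches any other.
That is 6.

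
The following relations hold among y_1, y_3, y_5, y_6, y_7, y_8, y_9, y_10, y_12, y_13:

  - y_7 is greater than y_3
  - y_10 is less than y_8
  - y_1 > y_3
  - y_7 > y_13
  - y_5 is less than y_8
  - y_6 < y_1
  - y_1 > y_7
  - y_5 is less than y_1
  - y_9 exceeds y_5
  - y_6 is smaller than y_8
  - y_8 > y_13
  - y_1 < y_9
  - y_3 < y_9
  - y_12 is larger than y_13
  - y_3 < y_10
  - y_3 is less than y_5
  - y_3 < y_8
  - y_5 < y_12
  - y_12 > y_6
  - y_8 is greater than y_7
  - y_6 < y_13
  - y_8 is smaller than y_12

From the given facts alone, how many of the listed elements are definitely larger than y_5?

The elements the relations force above y_5 are y_8, y_12, y_1, y_9 — no chain reaches any other.
That is 4.

4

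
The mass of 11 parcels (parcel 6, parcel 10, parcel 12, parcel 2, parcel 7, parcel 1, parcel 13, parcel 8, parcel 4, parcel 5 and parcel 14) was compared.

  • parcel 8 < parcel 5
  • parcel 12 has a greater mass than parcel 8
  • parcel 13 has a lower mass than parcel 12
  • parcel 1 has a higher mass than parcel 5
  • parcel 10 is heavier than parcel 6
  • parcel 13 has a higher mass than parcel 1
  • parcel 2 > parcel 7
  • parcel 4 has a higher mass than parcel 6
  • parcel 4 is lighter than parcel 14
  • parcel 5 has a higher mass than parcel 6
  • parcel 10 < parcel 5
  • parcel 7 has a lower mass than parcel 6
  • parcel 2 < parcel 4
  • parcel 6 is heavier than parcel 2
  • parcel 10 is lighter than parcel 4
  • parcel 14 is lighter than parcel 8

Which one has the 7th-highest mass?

The consecutive relations fix a unique order: parcel 7 < parcel 2 < parcel 6 < parcel 10 < parcel 4 < parcel 14 < parcel 8 < parcel 5 < parcel 1 < parcel 13 < parcel 12.
The 7th largest is parcel 4.

parcel 4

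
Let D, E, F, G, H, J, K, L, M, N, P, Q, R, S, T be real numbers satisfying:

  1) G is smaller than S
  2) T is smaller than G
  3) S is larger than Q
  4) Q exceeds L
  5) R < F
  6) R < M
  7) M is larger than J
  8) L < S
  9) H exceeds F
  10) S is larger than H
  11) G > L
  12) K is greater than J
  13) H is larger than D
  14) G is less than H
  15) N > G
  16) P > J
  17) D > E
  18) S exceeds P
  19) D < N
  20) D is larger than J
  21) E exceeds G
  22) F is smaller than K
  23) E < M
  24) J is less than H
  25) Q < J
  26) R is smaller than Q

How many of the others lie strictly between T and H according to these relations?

The relations place T below H. An element lies strictly between them when it is forced above T and also forced below H.
Above T: {G, E, M, D, N, S}. Below H: {R, L, Q, G, J, E, F, D}.
Intersection: {G, E, D} — 3.

3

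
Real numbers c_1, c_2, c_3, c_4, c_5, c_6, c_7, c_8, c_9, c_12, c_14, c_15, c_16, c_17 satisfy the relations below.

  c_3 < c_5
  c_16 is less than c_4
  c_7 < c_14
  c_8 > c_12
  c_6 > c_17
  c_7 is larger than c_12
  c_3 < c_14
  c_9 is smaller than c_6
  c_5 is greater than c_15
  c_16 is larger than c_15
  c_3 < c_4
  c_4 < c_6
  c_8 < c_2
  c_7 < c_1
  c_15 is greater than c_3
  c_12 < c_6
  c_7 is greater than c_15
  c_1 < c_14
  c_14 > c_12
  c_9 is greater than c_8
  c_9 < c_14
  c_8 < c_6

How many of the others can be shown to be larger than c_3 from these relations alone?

Directly above c_3: c_15, c_5, c_14, c_4.
One step further: c_7, c_16, c_6 (7 so far).
One step further: c_1 (8 so far).
Nothing else is reachable above c_3; 8 in all.

8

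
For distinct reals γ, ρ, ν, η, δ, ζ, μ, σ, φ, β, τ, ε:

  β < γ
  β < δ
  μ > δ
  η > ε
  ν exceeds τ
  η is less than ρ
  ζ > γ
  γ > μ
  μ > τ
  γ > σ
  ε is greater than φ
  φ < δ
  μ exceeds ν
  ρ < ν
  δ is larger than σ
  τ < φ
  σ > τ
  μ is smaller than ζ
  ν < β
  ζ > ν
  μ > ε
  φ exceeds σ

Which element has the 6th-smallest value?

Piecing the relations together gives one ordering: τ < σ < φ < ε < η < ρ < ν < β < δ < μ < γ < ζ.
Counting 6 from the smallest end gives ρ.

ρ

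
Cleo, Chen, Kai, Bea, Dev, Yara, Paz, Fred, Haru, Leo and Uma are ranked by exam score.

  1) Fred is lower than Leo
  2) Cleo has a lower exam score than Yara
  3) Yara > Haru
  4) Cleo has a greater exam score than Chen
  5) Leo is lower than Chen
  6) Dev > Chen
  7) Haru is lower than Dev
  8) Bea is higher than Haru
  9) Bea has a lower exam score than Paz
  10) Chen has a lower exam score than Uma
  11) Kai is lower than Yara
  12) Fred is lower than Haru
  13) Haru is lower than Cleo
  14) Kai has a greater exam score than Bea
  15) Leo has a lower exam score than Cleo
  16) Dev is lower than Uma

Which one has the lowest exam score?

Fred

Chaining upward from Fred: directly above it, Haru, Leo; then Bea, Chen, Cleo, Dev, Yara; then Paz, Kai, Uma.
That covers every other element, and nothing is given below Fred, so Fred is the lowest exam score.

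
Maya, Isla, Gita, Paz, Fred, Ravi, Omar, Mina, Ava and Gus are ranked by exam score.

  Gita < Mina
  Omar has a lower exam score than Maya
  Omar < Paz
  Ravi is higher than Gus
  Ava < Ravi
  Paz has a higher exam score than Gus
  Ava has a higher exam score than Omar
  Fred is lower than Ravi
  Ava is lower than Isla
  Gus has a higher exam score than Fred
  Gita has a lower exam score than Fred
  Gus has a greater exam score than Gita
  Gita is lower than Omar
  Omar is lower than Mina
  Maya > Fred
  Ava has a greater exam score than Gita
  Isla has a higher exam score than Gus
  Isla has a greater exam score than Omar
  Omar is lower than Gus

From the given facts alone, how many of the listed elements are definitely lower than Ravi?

5

From Ravi the given relations immediately reach Ava, Fred, Gus.
From those, Gita, Omar — 5 in total.
Nothing else is reachable below Ravi; 5 in all.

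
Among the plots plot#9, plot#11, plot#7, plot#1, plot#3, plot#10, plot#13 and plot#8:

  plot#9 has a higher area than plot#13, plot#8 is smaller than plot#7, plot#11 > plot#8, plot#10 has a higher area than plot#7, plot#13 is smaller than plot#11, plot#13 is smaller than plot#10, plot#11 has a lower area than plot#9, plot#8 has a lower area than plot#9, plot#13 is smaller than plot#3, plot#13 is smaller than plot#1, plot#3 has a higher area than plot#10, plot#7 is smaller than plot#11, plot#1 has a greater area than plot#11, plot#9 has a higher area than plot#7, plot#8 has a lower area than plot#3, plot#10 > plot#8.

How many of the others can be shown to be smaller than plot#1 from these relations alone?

4

Directly below plot#1: plot#13, plot#11.
One step further: plot#8, plot#7 (4 so far).
Nothing else is reachable below plot#1; 4 in all.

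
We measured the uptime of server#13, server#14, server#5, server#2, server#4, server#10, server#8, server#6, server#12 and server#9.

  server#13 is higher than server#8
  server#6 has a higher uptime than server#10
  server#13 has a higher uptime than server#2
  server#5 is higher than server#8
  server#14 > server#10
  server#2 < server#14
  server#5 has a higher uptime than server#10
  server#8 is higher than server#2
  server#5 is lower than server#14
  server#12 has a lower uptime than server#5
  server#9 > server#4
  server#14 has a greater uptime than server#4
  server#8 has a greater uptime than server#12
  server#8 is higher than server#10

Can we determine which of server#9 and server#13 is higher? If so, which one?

Following every chain through server#9: below server#9 we get server#4.
server#13 is not reached, and no chain runs the other way from server#13 to server#9.
So the given relations leave the order of server#9 and server#13 undetermined.

undetermined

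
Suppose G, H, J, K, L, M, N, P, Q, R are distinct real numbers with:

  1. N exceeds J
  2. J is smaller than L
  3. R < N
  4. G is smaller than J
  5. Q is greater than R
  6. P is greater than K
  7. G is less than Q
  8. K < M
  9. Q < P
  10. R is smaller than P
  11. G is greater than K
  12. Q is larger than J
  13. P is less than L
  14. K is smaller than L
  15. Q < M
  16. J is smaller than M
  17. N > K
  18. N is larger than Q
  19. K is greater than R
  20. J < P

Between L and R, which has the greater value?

L

Following the relations from R: R < K < G < J < Q < P < L.
So R < L; L is the larger of the two.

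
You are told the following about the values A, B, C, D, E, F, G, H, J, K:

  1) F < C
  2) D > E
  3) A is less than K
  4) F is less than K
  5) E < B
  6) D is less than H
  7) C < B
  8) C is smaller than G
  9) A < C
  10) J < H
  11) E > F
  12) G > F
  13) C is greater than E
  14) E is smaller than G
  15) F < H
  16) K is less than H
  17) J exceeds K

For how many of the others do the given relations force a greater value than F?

8

The elements the relations force above F are E, D, K, C, J, B, G, H — no chain reaches any other.
That is 8.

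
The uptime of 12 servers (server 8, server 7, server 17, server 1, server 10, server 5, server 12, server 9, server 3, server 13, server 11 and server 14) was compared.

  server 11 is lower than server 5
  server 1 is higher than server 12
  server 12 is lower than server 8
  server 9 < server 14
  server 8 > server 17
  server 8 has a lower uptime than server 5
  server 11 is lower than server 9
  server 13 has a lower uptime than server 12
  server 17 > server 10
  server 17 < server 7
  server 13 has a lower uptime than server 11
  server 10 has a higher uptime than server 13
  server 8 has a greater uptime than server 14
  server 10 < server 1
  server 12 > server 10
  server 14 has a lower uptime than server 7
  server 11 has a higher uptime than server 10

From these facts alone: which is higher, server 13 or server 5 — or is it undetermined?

The relevant relations are server 13 < server 10; server 10 < server 17; server 17 < server 8; server 8 < server 5.
Chaining these gives server 13 < server 10 < server 17 < server 8 < server 5.
So server 5 is higher.

server 5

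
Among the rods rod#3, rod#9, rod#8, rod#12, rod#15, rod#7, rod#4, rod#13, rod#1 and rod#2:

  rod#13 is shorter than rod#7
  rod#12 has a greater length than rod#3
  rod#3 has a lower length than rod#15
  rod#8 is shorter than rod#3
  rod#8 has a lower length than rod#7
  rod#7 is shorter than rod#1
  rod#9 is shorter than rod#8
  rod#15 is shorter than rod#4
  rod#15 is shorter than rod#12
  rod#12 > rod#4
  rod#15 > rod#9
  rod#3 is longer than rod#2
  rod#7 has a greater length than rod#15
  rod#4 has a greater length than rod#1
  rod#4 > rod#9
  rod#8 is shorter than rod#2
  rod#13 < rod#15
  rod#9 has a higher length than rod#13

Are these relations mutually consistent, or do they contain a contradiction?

The single ordering rod#13 < rod#9 < rod#8 < rod#2 < rod#3 < rod#15 < rod#7 < rod#1 < rod#4 < rod#12 satisfies every listed relation, so no contradiction arises.

consistent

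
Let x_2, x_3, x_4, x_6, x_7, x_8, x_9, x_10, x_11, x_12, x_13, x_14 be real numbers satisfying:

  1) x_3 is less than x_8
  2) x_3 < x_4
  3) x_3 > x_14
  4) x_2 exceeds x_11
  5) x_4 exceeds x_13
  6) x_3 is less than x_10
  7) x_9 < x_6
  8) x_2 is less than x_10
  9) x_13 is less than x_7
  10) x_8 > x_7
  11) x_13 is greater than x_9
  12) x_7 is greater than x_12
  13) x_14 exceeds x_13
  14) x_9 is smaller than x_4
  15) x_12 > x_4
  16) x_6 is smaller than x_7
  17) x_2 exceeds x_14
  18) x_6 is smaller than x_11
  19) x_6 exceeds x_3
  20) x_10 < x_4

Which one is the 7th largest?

x_11

The consecutive relations fix a unique order: x_9 < x_13 < x_14 < x_3 < x_6 < x_11 < x_2 < x_10 < x_4 < x_12 < x_7 < x_8.
Counting 7 from the largest end gives x_11.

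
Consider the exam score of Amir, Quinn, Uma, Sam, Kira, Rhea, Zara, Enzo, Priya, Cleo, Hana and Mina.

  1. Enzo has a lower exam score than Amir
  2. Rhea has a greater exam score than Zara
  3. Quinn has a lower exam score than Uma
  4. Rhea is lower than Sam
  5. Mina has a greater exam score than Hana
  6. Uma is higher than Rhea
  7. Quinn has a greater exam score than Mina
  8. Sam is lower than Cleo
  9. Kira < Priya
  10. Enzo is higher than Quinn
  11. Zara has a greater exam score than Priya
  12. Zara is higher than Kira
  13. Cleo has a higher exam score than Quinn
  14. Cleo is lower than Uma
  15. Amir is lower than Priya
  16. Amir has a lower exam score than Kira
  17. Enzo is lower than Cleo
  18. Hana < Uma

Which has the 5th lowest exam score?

Piecing the relations together gives one ordering: Hana < Mina < Quinn < Enzo < Amir < Kira < Priya < Zara < Rhea < Sam < Cleo < Uma.
The 5th smallest is Amir.

Amir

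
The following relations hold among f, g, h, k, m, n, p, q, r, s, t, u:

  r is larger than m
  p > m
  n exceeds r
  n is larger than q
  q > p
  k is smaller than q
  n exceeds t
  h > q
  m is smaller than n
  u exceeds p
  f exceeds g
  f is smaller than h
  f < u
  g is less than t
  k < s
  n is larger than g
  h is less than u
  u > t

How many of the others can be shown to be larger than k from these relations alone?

The elements the relations force above k are s, q, h, n, u — no chain reaches any other.
That is 5.

5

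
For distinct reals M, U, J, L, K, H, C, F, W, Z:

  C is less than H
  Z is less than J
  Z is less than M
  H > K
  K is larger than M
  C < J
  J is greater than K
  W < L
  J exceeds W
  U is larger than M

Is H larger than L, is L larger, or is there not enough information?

Following every chain through L: below L we get W.
H is not reached, and no chain runs the other way from H to L.
So the given relations leave the order of L and H undetermined.

undetermined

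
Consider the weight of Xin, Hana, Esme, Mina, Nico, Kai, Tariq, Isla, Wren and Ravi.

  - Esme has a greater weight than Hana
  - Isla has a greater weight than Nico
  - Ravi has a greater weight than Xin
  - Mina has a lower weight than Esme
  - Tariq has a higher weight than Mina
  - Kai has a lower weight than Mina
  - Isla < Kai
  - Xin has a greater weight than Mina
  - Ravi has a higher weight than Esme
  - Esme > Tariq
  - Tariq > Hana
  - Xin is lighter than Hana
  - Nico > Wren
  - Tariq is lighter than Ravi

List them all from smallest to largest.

Each adjacent pair is fixed by a given relation: Wren < Nico; Nico < Isla; Isla < Kai; Kai < Mina; Mina < Xin; Xin < Hana; Hana < Tariq; Tariq < Esme; Esme < Ravi. Chaining them end to end gives the full order.

Wren < Nico < Isla < Kai < Mina < Xin < Hana < Tariq < Esme < Ravi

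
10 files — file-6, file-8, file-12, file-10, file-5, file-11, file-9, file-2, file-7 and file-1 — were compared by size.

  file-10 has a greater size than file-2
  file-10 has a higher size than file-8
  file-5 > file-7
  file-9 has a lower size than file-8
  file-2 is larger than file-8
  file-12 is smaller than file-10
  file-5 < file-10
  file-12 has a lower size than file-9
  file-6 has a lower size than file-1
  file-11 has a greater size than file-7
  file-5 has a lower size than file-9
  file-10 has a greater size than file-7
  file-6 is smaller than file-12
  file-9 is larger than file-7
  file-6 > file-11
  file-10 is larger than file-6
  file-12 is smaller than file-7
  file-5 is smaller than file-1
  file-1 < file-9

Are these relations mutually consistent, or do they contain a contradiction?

Chaining the given relations yields file-11 < file-6 < file-12 < file-7, so file-11 < file-7. But one relation states file-7 < file-11. These cannot both hold.

inconsistent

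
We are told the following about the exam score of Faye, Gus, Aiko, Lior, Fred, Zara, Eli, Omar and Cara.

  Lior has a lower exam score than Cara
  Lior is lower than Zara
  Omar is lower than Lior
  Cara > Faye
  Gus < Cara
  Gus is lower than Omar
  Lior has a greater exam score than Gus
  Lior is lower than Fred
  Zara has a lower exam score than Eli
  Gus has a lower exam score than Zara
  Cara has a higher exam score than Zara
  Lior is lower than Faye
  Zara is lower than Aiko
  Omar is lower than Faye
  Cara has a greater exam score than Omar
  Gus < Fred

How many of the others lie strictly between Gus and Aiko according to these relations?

Chaining upward from Gus reaches: Omar, Lior, Zara, Faye, Cara, Eli, Fred.
Chaining downward from Aiko reaches: Omar, Lior, Zara.
Strictly between Gus and Aiko are those in both lists: Omar, Lior, Zara — 3 elements.

3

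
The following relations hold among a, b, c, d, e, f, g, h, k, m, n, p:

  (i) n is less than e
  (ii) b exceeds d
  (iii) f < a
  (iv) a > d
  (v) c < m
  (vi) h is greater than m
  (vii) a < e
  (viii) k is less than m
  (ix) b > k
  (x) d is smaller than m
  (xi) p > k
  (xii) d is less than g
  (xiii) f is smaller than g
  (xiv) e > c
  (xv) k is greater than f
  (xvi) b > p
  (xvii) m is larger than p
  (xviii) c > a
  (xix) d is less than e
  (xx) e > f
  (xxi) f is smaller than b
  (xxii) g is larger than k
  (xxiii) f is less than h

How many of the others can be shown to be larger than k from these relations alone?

5

Directly above k: p, b, m, g.
One step further: h (5 so far).
Nothing else is reachable above k; 5 in all.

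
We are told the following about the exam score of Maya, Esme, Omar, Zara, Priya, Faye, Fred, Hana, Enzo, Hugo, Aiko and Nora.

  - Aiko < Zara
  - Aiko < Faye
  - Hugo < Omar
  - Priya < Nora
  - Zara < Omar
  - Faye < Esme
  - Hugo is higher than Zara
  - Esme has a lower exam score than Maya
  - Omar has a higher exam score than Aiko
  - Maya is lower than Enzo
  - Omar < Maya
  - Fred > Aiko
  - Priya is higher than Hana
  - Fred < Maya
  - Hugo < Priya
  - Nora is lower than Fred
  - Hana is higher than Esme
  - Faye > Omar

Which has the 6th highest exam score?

Hana

Chaining the given pairs: Aiko < Zara < Hugo < Omar < Faye < Esme < Hana < Priya < Nora < Fred < Maya < Enzo.
The 6th largest is Hana.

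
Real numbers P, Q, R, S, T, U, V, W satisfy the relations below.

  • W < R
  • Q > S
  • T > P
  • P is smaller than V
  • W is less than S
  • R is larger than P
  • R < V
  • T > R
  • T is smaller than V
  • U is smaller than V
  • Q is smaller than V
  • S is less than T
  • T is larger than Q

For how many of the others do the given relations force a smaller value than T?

Directly below T: P, S, Q, R.
One step further: W (5 so far).
Nothing else is reachable below T; 5 in all.

5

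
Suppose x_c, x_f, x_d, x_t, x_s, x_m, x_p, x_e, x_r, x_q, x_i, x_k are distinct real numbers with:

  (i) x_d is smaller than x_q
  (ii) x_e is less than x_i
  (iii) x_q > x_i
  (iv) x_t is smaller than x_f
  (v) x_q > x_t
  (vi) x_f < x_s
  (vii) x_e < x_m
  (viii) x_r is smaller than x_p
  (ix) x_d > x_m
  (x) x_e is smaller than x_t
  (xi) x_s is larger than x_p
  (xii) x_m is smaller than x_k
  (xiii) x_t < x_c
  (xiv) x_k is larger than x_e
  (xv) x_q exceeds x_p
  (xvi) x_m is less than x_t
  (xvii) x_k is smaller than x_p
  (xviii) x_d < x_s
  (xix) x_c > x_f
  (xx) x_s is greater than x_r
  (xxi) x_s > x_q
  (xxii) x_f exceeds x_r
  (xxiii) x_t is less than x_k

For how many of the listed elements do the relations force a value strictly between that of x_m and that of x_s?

6

Chaining upward from x_m reaches: x_d, x_t, x_k, x_p, x_f, x_c, x_q.
Chaining downward from x_s reaches: x_e, x_d, x_r, x_t, x_k, x_p, x_f, x_i, x_q.
Strictly between x_m and x_s are those in both lists: x_d, x_t, x_k, x_p, x_f, x_q — 6 elements.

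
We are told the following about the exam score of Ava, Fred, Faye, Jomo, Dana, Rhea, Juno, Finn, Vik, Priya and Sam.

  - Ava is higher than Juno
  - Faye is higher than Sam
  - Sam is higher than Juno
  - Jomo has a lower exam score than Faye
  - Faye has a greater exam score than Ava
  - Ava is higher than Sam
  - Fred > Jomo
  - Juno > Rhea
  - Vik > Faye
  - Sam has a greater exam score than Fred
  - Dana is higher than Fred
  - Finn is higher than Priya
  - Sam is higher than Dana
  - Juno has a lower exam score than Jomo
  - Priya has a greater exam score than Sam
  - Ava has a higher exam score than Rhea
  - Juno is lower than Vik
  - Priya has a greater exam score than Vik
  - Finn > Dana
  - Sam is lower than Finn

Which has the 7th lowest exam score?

Ava

Chaining the given pairs: Rhea < Juno < Jomo < Fred < Dana < Sam < Ava < Faye < Vik < Priya < Finn.
Counting 7 from the smallest end gives Ava.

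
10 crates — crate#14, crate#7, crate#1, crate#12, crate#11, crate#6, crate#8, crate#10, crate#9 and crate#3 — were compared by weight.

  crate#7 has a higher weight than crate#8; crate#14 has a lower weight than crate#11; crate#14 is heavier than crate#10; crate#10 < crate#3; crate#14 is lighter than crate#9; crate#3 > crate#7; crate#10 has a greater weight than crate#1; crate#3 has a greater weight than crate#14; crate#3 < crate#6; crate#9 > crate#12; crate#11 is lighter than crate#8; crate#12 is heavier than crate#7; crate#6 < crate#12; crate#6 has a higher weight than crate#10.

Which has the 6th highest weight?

Chaining the given pairs: crate#1 < crate#10 < crate#14 < crate#11 < crate#8 < crate#7 < crate#3 < crate#6 < crate#12 < crate#9.
The 6th largest is crate#8.

crate#8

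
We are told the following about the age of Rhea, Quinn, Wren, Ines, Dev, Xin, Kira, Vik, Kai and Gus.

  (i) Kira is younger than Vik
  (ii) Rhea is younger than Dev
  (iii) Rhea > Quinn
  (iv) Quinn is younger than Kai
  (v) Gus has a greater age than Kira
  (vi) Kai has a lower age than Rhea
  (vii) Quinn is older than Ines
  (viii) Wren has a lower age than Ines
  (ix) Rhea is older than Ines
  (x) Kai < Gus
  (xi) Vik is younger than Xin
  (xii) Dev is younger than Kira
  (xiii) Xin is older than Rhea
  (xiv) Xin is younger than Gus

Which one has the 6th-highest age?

The consecutive relations fix a unique order: Wren < Ines < Quinn < Kai < Rhea < Dev < Kira < Vik < Xin < Gus.
The 6th largest is Rhea.

Rhea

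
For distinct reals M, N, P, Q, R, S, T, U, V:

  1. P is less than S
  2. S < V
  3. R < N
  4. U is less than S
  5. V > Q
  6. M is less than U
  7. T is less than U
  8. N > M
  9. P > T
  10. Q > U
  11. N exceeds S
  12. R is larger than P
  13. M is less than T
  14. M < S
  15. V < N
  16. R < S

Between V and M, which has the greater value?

The relevant relations are M < T; T < P; P < R; R < S; S < V.
Chaining these gives M < T < P < R < S < V.
So M < V; V is the larger of the two.

V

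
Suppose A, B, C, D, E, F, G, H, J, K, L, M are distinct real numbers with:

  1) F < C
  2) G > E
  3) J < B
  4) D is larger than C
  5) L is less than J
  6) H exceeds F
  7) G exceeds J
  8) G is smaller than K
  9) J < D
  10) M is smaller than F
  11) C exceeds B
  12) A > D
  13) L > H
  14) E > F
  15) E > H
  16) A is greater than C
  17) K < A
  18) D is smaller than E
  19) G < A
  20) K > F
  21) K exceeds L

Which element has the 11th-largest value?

F

Chaining the given pairs: M < F < H < L < J < B < C < D < E < G < K < A.
Counting 11 from the largest end gives F.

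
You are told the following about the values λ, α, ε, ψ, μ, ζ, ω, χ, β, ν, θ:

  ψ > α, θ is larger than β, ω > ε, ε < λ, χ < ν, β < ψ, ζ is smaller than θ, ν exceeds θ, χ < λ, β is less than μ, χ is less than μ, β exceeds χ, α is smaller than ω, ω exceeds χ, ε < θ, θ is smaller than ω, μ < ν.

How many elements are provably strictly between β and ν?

2

The relations place β below ν. An element lies strictly between them when it is forced above β and also forced below ν.
Above β: {μ, θ, ψ, ω}. Below ν: {χ, ζ, ε, μ, θ}.
Intersection: {μ, θ} — 2.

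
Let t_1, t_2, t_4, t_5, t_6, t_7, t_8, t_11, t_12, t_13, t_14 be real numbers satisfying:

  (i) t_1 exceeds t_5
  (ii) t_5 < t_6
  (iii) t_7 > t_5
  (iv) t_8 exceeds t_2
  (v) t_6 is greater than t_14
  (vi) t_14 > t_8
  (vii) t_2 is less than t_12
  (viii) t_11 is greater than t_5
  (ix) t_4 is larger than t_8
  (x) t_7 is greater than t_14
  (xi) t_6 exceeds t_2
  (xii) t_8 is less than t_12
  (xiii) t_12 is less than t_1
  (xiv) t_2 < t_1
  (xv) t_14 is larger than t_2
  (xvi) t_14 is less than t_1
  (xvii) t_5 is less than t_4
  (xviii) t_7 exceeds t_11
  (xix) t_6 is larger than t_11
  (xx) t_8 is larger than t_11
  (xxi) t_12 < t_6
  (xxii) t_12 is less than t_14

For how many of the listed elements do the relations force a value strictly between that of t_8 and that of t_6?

2

The relations place t_8 below t_6. An element lies strictly between them when it is forced above t_8 and also forced below t_6.
Above t_8: {t_4, t_12, t_14, t_7, t_1}. Below t_6: {t_2, t_5, t_11, t_12, t_14}.
Intersection: {t_12, t_14} — 2.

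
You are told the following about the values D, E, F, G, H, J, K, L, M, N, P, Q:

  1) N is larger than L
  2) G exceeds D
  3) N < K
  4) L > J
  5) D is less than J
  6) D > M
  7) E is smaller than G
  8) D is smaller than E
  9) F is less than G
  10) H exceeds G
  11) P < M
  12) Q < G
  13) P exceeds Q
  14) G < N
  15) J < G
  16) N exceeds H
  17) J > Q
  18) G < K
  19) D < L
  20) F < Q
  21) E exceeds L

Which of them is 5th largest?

Chaining the given pairs: F < Q < P < M < D < J < L < E < G < H < N < K.
The 5th largest is E.

E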